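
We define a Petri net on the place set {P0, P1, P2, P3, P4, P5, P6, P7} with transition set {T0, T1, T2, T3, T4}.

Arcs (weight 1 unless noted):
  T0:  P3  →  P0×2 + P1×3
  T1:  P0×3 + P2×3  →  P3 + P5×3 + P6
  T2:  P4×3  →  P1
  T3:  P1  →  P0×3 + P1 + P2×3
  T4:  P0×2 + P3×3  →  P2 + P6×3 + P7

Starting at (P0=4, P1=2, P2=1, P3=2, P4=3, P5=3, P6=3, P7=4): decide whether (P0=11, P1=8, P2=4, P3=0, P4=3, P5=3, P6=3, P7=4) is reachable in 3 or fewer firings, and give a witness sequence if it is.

step 1: fire T0:  (P0=4, P1=2, P2=1, P3=2, P4=3, P5=3, P6=3, P7=4) → (P0=6, P1=5, P2=1, P3=1, P4=3, P5=3, P6=3, P7=4)
step 2: fire T0:  (P0=6, P1=5, P2=1, P3=1, P4=3, P5=3, P6=3, P7=4) → (P0=8, P1=8, P2=1, P3=0, P4=3, P5=3, P6=3, P7=4)
step 3: fire T3:  (P0=8, P1=8, P2=1, P3=0, P4=3, P5=3, P6=3, P7=4) → (P0=11, P1=8, P2=4, P3=0, P4=3, P5=3, P6=3, P7=4)

YES — reachable via ⟨T0, T0, T3⟩ (3 firings)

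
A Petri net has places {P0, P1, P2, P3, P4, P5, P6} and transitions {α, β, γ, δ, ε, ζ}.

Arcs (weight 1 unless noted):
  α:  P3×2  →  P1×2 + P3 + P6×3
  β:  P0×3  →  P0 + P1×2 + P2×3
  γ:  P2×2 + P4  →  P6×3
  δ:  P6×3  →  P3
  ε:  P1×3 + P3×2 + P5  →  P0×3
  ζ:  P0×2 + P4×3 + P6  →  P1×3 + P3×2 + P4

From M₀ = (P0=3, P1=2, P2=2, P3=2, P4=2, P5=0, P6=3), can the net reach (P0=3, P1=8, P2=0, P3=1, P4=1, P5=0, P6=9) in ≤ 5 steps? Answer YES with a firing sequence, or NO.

NO — not reachable within 5 firings

depth 0: 1 marking
depth 1: 5 markings reached so far
depth 2: 11 markings reached so far
depth 3: 19 markings reached so far
depth 4: 28 markings reached so far
depth 5: 37 markings reached so far
target is not among the 37 markings reachable within 5 steps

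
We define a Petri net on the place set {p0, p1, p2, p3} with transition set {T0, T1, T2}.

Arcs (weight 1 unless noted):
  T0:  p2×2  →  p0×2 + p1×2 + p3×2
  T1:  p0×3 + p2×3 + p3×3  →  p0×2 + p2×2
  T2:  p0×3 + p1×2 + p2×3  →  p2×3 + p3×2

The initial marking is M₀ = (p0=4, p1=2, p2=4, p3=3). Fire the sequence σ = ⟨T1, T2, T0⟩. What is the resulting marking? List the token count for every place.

step 1: fire T1:  (p0=4, p1=2, p2=4, p3=3) → (p0=3, p1=2, p2=3, p3=0)
step 2: fire T2:  (p0=3, p1=2, p2=3, p3=0) → (p0=0, p1=0, p2=3, p3=2)
step 3: fire T0:  (p0=0, p1=0, p2=3, p3=2) → (p0=2, p1=2, p2=1, p3=4)

(p0=2, p1=2, p2=1, p3=4)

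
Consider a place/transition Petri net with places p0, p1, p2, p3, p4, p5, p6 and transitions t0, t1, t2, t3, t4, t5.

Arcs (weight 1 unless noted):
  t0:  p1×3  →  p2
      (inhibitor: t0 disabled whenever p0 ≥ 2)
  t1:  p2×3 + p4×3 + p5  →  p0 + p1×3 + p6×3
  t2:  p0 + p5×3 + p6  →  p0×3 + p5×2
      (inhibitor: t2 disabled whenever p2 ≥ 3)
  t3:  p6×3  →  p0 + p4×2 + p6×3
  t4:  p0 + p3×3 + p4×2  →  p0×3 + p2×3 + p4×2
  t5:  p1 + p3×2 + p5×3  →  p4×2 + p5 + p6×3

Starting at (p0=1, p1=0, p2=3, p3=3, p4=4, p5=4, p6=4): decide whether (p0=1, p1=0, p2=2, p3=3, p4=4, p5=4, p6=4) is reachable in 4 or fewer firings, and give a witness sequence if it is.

NO — not reachable within 4 firings

depth 0: 1 marking
depth 1: 4 markings reached so far
depth 2: 10 markings reached so far
depth 3: 16 markings reached so far
depth 4: 24 markings reached so far
target is not among the 24 markings reachable within 4 steps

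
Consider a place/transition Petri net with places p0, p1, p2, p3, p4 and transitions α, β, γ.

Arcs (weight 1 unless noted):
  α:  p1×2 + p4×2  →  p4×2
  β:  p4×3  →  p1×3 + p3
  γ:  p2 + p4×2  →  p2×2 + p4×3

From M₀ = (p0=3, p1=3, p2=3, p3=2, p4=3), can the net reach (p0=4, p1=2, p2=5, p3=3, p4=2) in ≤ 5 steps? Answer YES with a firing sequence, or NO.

depth 0: 1 marking
depth 1: 4 markings reached so far
depth 2: 8 markings reached so far
depth 3: 12 markings reached so far
depth 4: 16 markings reached so far
depth 5: 22 markings reached so far
target is not among the 22 markings reachable within 5 steps

NO — not reachable within 5 firings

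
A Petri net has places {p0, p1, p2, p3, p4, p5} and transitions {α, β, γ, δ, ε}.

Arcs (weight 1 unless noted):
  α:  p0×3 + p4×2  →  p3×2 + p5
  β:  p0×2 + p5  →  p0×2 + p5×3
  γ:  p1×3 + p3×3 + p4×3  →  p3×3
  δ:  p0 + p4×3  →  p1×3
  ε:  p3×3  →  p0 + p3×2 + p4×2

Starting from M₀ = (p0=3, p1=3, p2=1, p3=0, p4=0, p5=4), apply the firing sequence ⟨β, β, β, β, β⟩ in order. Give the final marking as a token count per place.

(p0=3, p1=3, p2=1, p3=0, p4=0, p5=14)

step 1: fire β:  (p0=3, p1=3, p2=1, p3=0, p4=0, p5=4) → (p0=3, p1=3, p2=1, p3=0, p4=0, p5=6)
step 2: fire β:  (p0=3, p1=3, p2=1, p3=0, p4=0, p5=6) → (p0=3, p1=3, p2=1, p3=0, p4=0, p5=8)
step 3: fire β:  (p0=3, p1=3, p2=1, p3=0, p4=0, p5=8) → (p0=3, p1=3, p2=1, p3=0, p4=0, p5=10)
step 4: fire β:  (p0=3, p1=3, p2=1, p3=0, p4=0, p5=10) → (p0=3, p1=3, p2=1, p3=0, p4=0, p5=12)
step 5: fire β:  (p0=3, p1=3, p2=1, p3=0, p4=0, p5=12) → (p0=3, p1=3, p2=1, p3=0, p4=0, p5=14)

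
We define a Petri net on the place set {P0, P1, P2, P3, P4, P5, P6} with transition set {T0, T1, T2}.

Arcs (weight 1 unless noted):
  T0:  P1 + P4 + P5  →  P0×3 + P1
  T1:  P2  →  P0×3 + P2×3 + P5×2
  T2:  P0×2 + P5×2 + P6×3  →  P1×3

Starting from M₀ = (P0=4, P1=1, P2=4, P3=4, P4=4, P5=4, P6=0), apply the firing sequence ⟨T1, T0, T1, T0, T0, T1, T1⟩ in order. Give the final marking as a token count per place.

(P0=25, P1=1, P2=12, P3=4, P4=1, P5=9, P6=0)

step 1: fire T1:  (P0=4, P1=1, P2=4, P3=4, P4=4, P5=4, P6=0) → (P0=7, P1=1, P2=6, P3=4, P4=4, P5=6, P6=0)
step 2: fire T0:  (P0=7, P1=1, P2=6, P3=4, P4=4, P5=6, P6=0) → (P0=10, P1=1, P2=6, P3=4, P4=3, P5=5, P6=0)
step 3: fire T1:  (P0=10, P1=1, P2=6, P3=4, P4=3, P5=5, P6=0) → (P0=13, P1=1, P2=8, P3=4, P4=3, P5=7, P6=0)
step 4: fire T0:  (P0=13, P1=1, P2=8, P3=4, P4=3, P5=7, P6=0) → (P0=16, P1=1, P2=8, P3=4, P4=2, P5=6, P6=0)
step 5: fire T0:  (P0=16, P1=1, P2=8, P3=4, P4=2, P5=6, P6=0) → (P0=19, P1=1, P2=8, P3=4, P4=1, P5=5, P6=0)
step 6: fire T1:  (P0=19, P1=1, P2=8, P3=4, P4=1, P5=5, P6=0) → (P0=22, P1=1, P2=10, P3=4, P4=1, P5=7, P6=0)
step 7: fire T1:  (P0=22, P1=1, P2=10, P3=4, P4=1, P5=7, P6=0) → (P0=25, P1=1, P2=12, P3=4, P4=1, P5=9, P6=0)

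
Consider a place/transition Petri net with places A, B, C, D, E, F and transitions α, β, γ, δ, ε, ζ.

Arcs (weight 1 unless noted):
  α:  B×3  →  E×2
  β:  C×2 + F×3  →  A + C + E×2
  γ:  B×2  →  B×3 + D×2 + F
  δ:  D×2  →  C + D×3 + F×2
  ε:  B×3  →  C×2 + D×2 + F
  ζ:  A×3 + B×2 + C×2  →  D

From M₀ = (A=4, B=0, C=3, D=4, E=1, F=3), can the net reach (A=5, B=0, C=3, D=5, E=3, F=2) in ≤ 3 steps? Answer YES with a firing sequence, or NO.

step 1: fire β:  (A=4, B=0, C=3, D=4, E=1, F=3) → (A=5, B=0, C=2, D=4, E=3, F=0)
step 2: fire δ:  (A=5, B=0, C=2, D=4, E=3, F=0) → (A=5, B=0, C=3, D=5, E=3, F=2)

YES — reachable via ⟨β, δ⟩ (2 firings)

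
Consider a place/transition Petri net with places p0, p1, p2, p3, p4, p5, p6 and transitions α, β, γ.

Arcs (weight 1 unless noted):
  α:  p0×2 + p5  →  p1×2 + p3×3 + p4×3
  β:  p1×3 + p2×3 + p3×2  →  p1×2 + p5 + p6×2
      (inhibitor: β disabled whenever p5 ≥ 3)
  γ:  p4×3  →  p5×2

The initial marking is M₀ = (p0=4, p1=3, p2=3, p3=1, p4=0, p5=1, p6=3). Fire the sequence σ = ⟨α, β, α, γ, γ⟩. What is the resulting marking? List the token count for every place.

(p0=0, p1=6, p2=0, p3=5, p4=0, p5=4, p6=5)

step 1: fire α:  (p0=4, p1=3, p2=3, p3=1, p4=0, p5=1, p6=3) → (p0=2, p1=5, p2=3, p3=4, p4=3, p5=0, p6=3)
step 2: fire β:  (p0=2, p1=5, p2=3, p3=4, p4=3, p5=0, p6=3) → (p0=2, p1=4, p2=0, p3=2, p4=3, p5=1, p6=5)
step 3: fire α:  (p0=2, p1=4, p2=0, p3=2, p4=3, p5=1, p6=5) → (p0=0, p1=6, p2=0, p3=5, p4=6, p5=0, p6=5)
step 4: fire γ:  (p0=0, p1=6, p2=0, p3=5, p4=6, p5=0, p6=5) → (p0=0, p1=6, p2=0, p3=5, p4=3, p5=2, p6=5)
step 5: fire γ:  (p0=0, p1=6, p2=0, p3=5, p4=3, p5=2, p6=5) → (p0=0, p1=6, p2=0, p3=5, p4=0, p5=4, p6=5)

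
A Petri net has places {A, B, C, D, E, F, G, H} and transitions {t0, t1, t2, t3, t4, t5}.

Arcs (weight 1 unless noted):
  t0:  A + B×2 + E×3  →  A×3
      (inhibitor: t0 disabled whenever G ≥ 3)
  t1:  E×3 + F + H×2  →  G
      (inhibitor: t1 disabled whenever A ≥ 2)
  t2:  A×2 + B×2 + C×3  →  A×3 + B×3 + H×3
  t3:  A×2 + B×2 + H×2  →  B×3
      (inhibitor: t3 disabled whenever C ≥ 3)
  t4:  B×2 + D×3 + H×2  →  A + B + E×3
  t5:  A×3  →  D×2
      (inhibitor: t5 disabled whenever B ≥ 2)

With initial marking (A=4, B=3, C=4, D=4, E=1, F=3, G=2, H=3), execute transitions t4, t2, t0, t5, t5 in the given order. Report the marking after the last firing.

(A=2, B=1, C=1, D=5, E=1, F=3, G=2, H=4)

step 1: fire t4:  (A=4, B=3, C=4, D=4, E=1, F=3, G=2, H=3) → (A=5, B=2, C=4, D=1, E=4, F=3, G=2, H=1)
step 2: fire t2:  (A=5, B=2, C=4, D=1, E=4, F=3, G=2, H=1) → (A=6, B=3, C=1, D=1, E=4, F=3, G=2, H=4)
step 3: fire t0:  (A=6, B=3, C=1, D=1, E=4, F=3, G=2, H=4) → (A=8, B=1, C=1, D=1, E=1, F=3, G=2, H=4)
step 4: fire t5:  (A=8, B=1, C=1, D=1, E=1, F=3, G=2, H=4) → (A=5, B=1, C=1, D=3, E=1, F=3, G=2, H=4)
step 5: fire t5:  (A=5, B=1, C=1, D=3, E=1, F=3, G=2, H=4) → (A=2, B=1, C=1, D=5, E=1, F=3, G=2, H=4)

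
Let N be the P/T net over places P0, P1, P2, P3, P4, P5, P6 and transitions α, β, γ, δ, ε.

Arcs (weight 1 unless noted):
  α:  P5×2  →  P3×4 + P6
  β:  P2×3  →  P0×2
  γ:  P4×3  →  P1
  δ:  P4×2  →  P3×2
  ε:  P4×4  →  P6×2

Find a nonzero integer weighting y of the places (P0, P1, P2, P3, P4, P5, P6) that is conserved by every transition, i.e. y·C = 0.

y = (P0:3, P1:0, P2:2, P3:0, P4:0, P5:0, P6:0)

Incidence matrix C (rows=places, cols=transitions):
        α    β    γ    δ    ε
   P0   0    2    0    0    0
   P1   0    0    1    0    0
   P2   0   -3    0    0    0
   P3   4    0    0    2    0
   P4   0    0   -3   -2   -4
   P5  -2    0    0    0    0
   P6   1    0    0    0    2

Candidate y = [3, 0, 2, 0, 0, 0, 0]; check y·C column-wise:
  col α: 3·0 + 2·0 + 0·4 + 0·-2 + 0·1 = 0
  col β: 3·2 + 2·-3 = 0
  col γ: 3·0 + 0·1 + 2·0 + 0·-3 = 0
  col δ: 3·0 + 2·0 + 0·2 + 0·-2 = 0
  col ε: 3·0 + 2·0 + 0·-4 + 0·2 = 0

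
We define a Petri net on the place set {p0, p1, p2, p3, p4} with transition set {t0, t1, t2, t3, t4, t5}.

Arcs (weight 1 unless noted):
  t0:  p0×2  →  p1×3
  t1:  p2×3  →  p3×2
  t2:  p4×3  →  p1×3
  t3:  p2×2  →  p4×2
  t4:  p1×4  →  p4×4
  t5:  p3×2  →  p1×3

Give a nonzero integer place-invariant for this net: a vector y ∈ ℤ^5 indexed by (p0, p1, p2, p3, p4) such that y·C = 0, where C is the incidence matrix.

Incidence matrix C (rows=places, cols=transitions):
       t0   t1   t2   t3   t4   t5
   p0  -2    0    0    0    0    0
   p1   3    0    3    0   -4    3
   p2   0   -3    0   -2    0    0
   p3   0    2    0    0    0   -2
   p4   0    0   -3    2    4    0

Candidate y = [3, 2, 2, 3, 2]; check y·C column-wise:
  col t0: 3·-2 + 2·3 + 2·0 + 3·0 + 2·0 = 0
  col t1: 3·0 + 2·0 + 2·-3 + 3·2 + 2·0 = 0
  col t2: 3·0 + 2·3 + 2·0 + 3·0 + 2·-3 = 0
  col t3: 3·0 + 2·0 + 2·-2 + 3·0 + 2·2 = 0
  col t4: 3·0 + 2·-4 + 2·0 + 3·0 + 2·4 = 0
  col t5: 3·0 + 2·3 + 2·0 + 3·-2 + 2·0 = 0

y = (p0:3, p1:2, p2:2, p3:3, p4:2)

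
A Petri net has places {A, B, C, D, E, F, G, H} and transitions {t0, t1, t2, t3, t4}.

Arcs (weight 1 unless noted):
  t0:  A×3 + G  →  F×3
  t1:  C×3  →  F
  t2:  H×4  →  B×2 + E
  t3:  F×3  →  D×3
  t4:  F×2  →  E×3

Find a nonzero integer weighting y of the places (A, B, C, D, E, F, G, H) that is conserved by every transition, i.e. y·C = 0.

y = (A:3, B:-1, C:1, D:3, E:2, F:3, G:0, H:0)

Incidence matrix C (rows=places, cols=transitions):
       t0   t1   t2   t3   t4
    A  -3    0    0    0    0
    B   0    0    2    0    0
    C   0   -3    0    0    0
    D   0    0    0    3    0
    E   0    0    1    0    3
    F   3    1    0   -3   -2
    G  -1    0    0    0    0
    H   0    0   -4    0    0

Candidate y = [3, -1, 1, 3, 2, 3, 0, 0]; check y·C column-wise:
  col t0: 3·-3 + -1·0 + 1·0 + 3·0 + 2·0 + 3·3 + 0·-1 = 0
  col t1: 3·0 + -1·0 + 1·-3 + 3·0 + 2·0 + 3·1 = 0
  col t2: 3·0 + -1·2 + 1·0 + 3·0 + 2·1 + 3·0 + 0·-4 = 0
  col t3: 3·0 + -1·0 + 1·0 + 3·3 + 2·0 + 3·-3 = 0
  col t4: 3·0 + -1·0 + 1·0 + 3·0 + 2·3 + 3·-2 = 0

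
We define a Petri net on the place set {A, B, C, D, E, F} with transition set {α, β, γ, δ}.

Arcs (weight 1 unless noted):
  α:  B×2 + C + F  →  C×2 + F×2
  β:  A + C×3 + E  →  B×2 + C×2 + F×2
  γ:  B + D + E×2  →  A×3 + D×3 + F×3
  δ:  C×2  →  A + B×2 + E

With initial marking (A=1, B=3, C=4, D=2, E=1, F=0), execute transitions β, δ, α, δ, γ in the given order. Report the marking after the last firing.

(A=5, B=6, C=0, D=4, E=0, F=6)

step 1: fire β:  (A=1, B=3, C=4, D=2, E=1, F=0) → (A=0, B=5, C=3, D=2, E=0, F=2)
step 2: fire δ:  (A=0, B=5, C=3, D=2, E=0, F=2) → (A=1, B=7, C=1, D=2, E=1, F=2)
step 3: fire α:  (A=1, B=7, C=1, D=2, E=1, F=2) → (A=1, B=5, C=2, D=2, E=1, F=3)
step 4: fire δ:  (A=1, B=5, C=2, D=2, E=1, F=3) → (A=2, B=7, C=0, D=2, E=2, F=3)
step 5: fire γ:  (A=2, B=7, C=0, D=2, E=2, F=3) → (A=5, B=6, C=0, D=4, E=0, F=6)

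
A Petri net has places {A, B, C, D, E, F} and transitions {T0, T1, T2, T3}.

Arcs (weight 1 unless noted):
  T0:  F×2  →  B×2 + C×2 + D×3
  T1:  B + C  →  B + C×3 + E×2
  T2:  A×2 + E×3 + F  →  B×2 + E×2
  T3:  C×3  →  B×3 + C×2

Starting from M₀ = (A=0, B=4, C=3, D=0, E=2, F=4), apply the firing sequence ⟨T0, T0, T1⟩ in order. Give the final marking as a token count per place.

step 1: fire T0:  (A=0, B=4, C=3, D=0, E=2, F=4) → (A=0, B=6, C=5, D=3, E=2, F=2)
step 2: fire T0:  (A=0, B=6, C=5, D=3, E=2, F=2) → (A=0, B=8, C=7, D=6, E=2, F=0)
step 3: fire T1:  (A=0, B=8, C=7, D=6, E=2, F=0) → (A=0, B=8, C=9, D=6, E=4, F=0)

(A=0, B=8, C=9, D=6, E=4, F=0)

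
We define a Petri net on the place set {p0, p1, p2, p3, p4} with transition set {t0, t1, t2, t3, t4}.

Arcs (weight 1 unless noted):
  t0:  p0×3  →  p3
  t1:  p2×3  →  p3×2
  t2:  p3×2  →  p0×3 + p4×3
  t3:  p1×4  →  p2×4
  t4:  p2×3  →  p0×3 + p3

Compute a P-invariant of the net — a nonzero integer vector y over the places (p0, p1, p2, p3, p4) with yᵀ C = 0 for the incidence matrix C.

Incidence matrix C (rows=places, cols=transitions):
       t0   t1   t2   t3   t4
   p0  -3    0    3    0    3
   p1   0    0    0   -4    0
   p2   0   -3    0    4   -3
   p3   1    2   -2    0    1
   p4   0    0    3    0    0

Candidate y = [1, 2, 2, 3, 1]; check y·C column-wise:
  col t0: 1·-3 + 2·0 + 2·0 + 3·1 + 1·0 = 0
  col t1: 1·0 + 2·0 + 2·-3 + 3·2 + 1·0 = 0
  col t2: 1·3 + 2·0 + 2·0 + 3·-2 + 1·3 = 0
  col t3: 1·0 + 2·-4 + 2·4 + 3·0 + 1·0 = 0
  col t4: 1·3 + 2·0 + 2·-3 + 3·1 + 1·0 = 0

y = (p0:1, p1:2, p2:2, p3:3, p4:1)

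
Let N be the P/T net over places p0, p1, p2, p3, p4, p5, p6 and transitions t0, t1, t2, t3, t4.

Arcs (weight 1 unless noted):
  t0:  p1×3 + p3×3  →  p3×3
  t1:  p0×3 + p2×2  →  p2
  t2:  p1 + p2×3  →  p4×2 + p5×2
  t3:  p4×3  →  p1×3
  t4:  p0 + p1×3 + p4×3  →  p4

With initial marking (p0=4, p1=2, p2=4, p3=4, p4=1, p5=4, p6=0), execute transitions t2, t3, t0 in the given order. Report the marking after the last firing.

(p0=4, p1=1, p2=1, p3=4, p4=0, p5=6, p6=0)

step 1: fire t2:  (p0=4, p1=2, p2=4, p3=4, p4=1, p5=4, p6=0) → (p0=4, p1=1, p2=1, p3=4, p4=3, p5=6, p6=0)
step 2: fire t3:  (p0=4, p1=1, p2=1, p3=4, p4=3, p5=6, p6=0) → (p0=4, p1=4, p2=1, p3=4, p4=0, p5=6, p6=0)
step 3: fire t0:  (p0=4, p1=4, p2=1, p3=4, p4=0, p5=6, p6=0) → (p0=4, p1=1, p2=1, p3=4, p4=0, p5=6, p6=0)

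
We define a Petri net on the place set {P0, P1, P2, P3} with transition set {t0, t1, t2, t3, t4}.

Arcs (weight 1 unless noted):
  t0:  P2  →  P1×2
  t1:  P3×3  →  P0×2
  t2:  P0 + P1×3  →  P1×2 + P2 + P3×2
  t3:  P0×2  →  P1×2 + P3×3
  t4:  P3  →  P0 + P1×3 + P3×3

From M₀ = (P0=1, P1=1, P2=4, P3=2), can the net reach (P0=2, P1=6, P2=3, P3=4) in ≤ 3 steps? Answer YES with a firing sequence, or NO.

step 1: fire t0:  (P0=1, P1=1, P2=4, P3=2) → (P0=1, P1=3, P2=3, P3=2)
step 2: fire t4:  (P0=1, P1=3, P2=3, P3=2) → (P0=2, P1=6, P2=3, P3=4)

YES — reachable via ⟨t0, t4⟩ (2 firings)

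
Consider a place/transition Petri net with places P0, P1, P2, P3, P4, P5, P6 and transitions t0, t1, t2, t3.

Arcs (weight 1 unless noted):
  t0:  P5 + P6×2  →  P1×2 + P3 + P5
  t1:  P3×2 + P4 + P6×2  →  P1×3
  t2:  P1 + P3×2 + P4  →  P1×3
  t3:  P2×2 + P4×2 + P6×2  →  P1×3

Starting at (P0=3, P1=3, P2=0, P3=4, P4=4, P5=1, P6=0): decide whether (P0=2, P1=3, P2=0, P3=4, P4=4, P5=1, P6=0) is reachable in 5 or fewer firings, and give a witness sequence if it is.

NO — not reachable within 5 firings

depth 0: 1 marking
depth 1: 2 markings reached so far
depth 2: 3 markings reached so far
depth 3: 3 markings reached so far
(frontier empty at depth 3; search complete)
target is not among the 3 markings reachable within 5 steps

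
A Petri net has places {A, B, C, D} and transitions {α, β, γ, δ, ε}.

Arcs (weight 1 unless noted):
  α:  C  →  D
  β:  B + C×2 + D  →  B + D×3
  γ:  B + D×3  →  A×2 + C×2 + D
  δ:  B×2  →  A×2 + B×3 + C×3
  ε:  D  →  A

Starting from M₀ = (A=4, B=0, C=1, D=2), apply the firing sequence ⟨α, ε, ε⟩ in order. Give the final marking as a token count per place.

(A=6, B=0, C=0, D=1)

step 1: fire α:  (A=4, B=0, C=1, D=2) → (A=4, B=0, C=0, D=3)
step 2: fire ε:  (A=4, B=0, C=0, D=3) → (A=5, B=0, C=0, D=2)
step 3: fire ε:  (A=5, B=0, C=0, D=2) → (A=6, B=0, C=0, D=1)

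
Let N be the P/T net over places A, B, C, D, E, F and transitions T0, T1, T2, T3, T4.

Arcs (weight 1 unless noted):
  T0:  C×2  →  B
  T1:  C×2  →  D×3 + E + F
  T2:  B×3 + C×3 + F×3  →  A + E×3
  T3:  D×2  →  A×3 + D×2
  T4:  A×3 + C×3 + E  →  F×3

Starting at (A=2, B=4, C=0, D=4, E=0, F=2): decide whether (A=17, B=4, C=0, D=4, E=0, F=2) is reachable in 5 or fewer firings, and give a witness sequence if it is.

YES — reachable via ⟨T3, T3, T3, T3, T3⟩ (5 firings)

step 1: fire T3:  (A=2, B=4, C=0, D=4, E=0, F=2) → (A=5, B=4, C=0, D=4, E=0, F=2)
step 2: fire T3:  (A=5, B=4, C=0, D=4, E=0, F=2) → (A=8, B=4, C=0, D=4, E=0, F=2)
step 3: fire T3:  (A=8, B=4, C=0, D=4, E=0, F=2) → (A=11, B=4, C=0, D=4, E=0, F=2)
step 4: fire T3:  (A=11, B=4, C=0, D=4, E=0, F=2) → (A=14, B=4, C=0, D=4, E=0, F=2)
step 5: fire T3:  (A=14, B=4, C=0, D=4, E=0, F=2) → (A=17, B=4, C=0, D=4, E=0, F=2)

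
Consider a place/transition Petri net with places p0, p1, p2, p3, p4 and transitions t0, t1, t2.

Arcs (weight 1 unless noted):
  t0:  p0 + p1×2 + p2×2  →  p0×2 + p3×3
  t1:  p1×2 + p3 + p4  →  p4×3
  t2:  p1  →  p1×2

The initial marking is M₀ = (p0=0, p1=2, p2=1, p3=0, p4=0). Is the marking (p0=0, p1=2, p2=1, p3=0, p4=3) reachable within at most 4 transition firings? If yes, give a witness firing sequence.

depth 0: 1 marking
depth 1: 2 markings reached so far
depth 2: 3 markings reached so far
depth 3: 4 markings reached so far
depth 4: 5 markings reached so far
target is not among the 5 markings reachable within 4 steps

NO — not reachable within 4 firings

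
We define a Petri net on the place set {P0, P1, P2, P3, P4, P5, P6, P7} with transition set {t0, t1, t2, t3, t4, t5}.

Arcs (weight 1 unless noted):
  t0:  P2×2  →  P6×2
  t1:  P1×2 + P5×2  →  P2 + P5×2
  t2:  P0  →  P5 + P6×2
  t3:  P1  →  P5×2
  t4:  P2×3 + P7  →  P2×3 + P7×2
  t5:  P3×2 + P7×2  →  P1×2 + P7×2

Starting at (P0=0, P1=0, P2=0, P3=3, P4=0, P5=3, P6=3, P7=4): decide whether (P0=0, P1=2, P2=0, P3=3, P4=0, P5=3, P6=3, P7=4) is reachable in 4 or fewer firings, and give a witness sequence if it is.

depth 0: 1 marking
depth 1: 2 markings reached so far
depth 2: 4 markings reached so far
depth 3: 5 markings reached so far
depth 4: 5 markings reached so far
(frontier empty at depth 4; search complete)
target is not among the 5 markings reachable within 4 steps

NO — not reachable within 4 firings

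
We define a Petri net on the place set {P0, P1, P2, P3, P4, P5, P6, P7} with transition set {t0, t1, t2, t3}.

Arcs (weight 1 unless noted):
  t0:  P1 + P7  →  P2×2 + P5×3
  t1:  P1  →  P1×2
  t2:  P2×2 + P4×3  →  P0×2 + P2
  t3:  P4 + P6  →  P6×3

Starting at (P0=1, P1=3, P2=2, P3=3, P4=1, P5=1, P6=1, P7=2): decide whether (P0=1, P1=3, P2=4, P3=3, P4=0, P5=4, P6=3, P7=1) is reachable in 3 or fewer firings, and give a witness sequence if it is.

step 1: fire t0:  (P0=1, P1=3, P2=2, P3=3, P4=1, P5=1, P6=1, P7=2) → (P0=1, P1=2, P2=4, P3=3, P4=1, P5=4, P6=1, P7=1)
step 2: fire t1:  (P0=1, P1=2, P2=4, P3=3, P4=1, P5=4, P6=1, P7=1) → (P0=1, P1=3, P2=4, P3=3, P4=1, P5=4, P6=1, P7=1)
step 3: fire t3:  (P0=1, P1=3, P2=4, P3=3, P4=1, P5=4, P6=1, P7=1) → (P0=1, P1=3, P2=4, P3=3, P4=0, P5=4, P6=3, P7=1)

YES — reachable via ⟨t0, t1, t3⟩ (3 firings)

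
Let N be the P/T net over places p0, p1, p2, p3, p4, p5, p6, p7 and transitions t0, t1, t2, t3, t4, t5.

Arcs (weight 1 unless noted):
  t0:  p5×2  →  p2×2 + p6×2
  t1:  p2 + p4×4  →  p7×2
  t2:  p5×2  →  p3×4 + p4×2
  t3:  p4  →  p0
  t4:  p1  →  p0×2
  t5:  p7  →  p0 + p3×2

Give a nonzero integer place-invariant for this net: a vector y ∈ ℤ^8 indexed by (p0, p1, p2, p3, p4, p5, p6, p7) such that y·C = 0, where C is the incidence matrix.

Incidence matrix C (rows=places, cols=transitions):
       t0   t1   t2   t3   t4   t5
   p0   0    0    0    1    2    1
   p1   0    0    0    0   -1    0
   p2   2   -1    0    0    0    0
   p3   0    0    4    0    0    2
   p4   0   -4    2   -1    0    0
   p5  -2    0   -2    0    0    0
   p6   2    0    0    0    0    0
   p7   0    2    0    0    0   -1

Candidate y = [2, 4, -8, -1, 2, 0, 8, 0]; check y·C column-wise:
  col t0: 2·0 + 4·0 + -8·2 + -1·0 + 2·0 + 0·-2 + 8·2 = 0
  col t1: 2·0 + 4·0 + -8·-1 + -1·0 + 2·-4 + 8·0 + 0·2 = 0
  col t2: 2·0 + 4·0 + -8·0 + -1·4 + 2·2 + 0·-2 + 8·0 = 0
  col t3: 2·1 + 4·0 + -8·0 + -1·0 + 2·-1 + 8·0 = 0
  col t4: 2·2 + 4·-1 + -8·0 + -1·0 + 2·0 + 8·0 = 0
  col t5: 2·1 + 4·0 + -8·0 + -1·2 + 2·0 + 8·0 + 0·-1 = 0

y = (p0:2, p1:4, p2:-8, p3:-1, p4:2, p5:0, p6:8, p7:0)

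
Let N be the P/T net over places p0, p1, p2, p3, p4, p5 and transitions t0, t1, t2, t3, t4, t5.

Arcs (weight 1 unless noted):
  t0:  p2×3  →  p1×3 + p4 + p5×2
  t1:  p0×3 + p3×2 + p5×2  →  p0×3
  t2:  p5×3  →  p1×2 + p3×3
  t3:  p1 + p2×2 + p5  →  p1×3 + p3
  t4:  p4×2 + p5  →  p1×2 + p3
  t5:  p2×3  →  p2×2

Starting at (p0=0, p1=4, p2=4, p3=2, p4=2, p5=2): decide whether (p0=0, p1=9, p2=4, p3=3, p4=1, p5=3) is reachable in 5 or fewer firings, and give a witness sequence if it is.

NO — not reachable within 5 firings

depth 0: 1 marking
depth 1: 5 markings reached so far
depth 2: 13 markings reached so far
depth 3: 19 markings reached so far
depth 4: 21 markings reached so far
depth 5: 21 markings reached so far
(frontier empty at depth 5; search complete)
target is not among the 21 markings reachable within 5 steps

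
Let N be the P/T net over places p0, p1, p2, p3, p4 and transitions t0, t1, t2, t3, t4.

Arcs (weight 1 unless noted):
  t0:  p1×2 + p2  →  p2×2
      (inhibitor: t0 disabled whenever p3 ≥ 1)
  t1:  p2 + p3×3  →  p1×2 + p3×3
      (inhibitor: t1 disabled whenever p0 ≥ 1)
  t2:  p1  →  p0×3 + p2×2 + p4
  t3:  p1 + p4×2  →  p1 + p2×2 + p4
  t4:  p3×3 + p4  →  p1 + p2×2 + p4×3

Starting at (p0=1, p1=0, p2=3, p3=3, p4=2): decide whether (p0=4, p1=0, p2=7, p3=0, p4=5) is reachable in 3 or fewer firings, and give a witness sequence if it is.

step 1: fire t4:  (p0=1, p1=0, p2=3, p3=3, p4=2) → (p0=1, p1=1, p2=5, p3=0, p4=4)
step 2: fire t2:  (p0=1, p1=1, p2=5, p3=0, p4=4) → (p0=4, p1=0, p2=7, p3=0, p4=5)

YES — reachable via ⟨t4, t2⟩ (2 firings)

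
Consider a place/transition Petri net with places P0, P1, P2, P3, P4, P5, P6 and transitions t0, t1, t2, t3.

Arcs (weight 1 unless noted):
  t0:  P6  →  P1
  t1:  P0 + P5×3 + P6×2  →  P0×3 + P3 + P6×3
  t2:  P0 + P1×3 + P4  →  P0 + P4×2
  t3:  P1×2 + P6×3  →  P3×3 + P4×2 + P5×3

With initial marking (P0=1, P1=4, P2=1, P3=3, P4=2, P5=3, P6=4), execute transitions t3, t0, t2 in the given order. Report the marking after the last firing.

step 1: fire t3:  (P0=1, P1=4, P2=1, P3=3, P4=2, P5=3, P6=4) → (P0=1, P1=2, P2=1, P3=6, P4=4, P5=6, P6=1)
step 2: fire t0:  (P0=1, P1=2, P2=1, P3=6, P4=4, P5=6, P6=1) → (P0=1, P1=3, P2=1, P3=6, P4=4, P5=6, P6=0)
step 3: fire t2:  (P0=1, P1=3, P2=1, P3=6, P4=4, P5=6, P6=0) → (P0=1, P1=0, P2=1, P3=6, P4=5, P5=6, P6=0)

(P0=1, P1=0, P2=1, P3=6, P4=5, P5=6, P6=0)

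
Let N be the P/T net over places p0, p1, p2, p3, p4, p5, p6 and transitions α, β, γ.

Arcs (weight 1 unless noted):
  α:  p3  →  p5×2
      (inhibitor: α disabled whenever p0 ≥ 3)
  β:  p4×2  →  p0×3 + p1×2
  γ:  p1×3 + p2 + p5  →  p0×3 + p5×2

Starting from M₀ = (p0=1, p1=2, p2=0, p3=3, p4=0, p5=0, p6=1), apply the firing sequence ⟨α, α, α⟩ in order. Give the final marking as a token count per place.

step 1: fire α:  (p0=1, p1=2, p2=0, p3=3, p4=0, p5=0, p6=1) → (p0=1, p1=2, p2=0, p3=2, p4=0, p5=2, p6=1)
step 2: fire α:  (p0=1, p1=2, p2=0, p3=2, p4=0, p5=2, p6=1) → (p0=1, p1=2, p2=0, p3=1, p4=0, p5=4, p6=1)
step 3: fire α:  (p0=1, p1=2, p2=0, p3=1, p4=0, p5=4, p6=1) → (p0=1, p1=2, p2=0, p3=0, p4=0, p5=6, p6=1)

(p0=1, p1=2, p2=0, p3=0, p4=0, p5=6, p6=1)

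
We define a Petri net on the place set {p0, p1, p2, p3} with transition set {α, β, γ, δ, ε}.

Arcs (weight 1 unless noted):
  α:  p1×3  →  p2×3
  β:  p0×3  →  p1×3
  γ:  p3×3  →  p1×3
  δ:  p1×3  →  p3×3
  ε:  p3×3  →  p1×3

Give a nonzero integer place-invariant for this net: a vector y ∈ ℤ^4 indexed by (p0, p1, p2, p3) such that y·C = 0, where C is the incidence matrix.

y = (p0:1, p1:1, p2:1, p3:1)

Incidence matrix C (rows=places, cols=transitions):
        α    β    γ    δ    ε
   p0   0   -3    0    0    0
   p1  -3    3    3   -3    3
   p2   3    0    0    0    0
   p3   0    0   -3    3   -3

Candidate y = [1, 1, 1, 1]; check y·C column-wise:
  col α: 1·0 + 1·-3 + 1·3 + 1·0 = 0
  col β: 1·-3 + 1·3 + 1·0 + 1·0 = 0
  col γ: 1·0 + 1·3 + 1·0 + 1·-3 = 0
  col δ: 1·0 + 1·-3 + 1·0 + 1·3 = 0
  col ε: 1·0 + 1·3 + 1·0 + 1·-3 = 0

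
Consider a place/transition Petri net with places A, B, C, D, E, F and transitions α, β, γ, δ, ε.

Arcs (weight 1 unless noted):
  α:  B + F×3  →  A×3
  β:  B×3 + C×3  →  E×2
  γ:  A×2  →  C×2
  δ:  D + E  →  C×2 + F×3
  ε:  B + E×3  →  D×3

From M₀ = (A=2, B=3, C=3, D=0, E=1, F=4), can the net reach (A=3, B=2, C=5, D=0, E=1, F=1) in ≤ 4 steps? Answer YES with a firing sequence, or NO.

YES — reachable via ⟨α, γ⟩ (2 firings)

step 1: fire α:  (A=2, B=3, C=3, D=0, E=1, F=4) → (A=5, B=2, C=3, D=0, E=1, F=1)
step 2: fire γ:  (A=5, B=2, C=3, D=0, E=1, F=1) → (A=3, B=2, C=5, D=0, E=1, F=1)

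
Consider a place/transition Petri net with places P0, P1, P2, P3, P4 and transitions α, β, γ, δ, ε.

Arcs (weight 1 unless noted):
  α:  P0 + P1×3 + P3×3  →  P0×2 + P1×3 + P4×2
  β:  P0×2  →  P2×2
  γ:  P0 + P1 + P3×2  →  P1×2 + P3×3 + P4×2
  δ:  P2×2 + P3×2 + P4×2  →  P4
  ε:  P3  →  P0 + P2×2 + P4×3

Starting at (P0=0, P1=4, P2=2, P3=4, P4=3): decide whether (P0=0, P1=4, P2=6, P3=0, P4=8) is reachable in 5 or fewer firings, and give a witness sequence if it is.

step 1: fire ε:  (P0=0, P1=4, P2=2, P3=4, P4=3) → (P0=1, P1=4, P2=4, P3=3, P4=6)
step 2: fire α:  (P0=1, P1=4, P2=4, P3=3, P4=6) → (P0=2, P1=4, P2=4, P3=0, P4=8)
step 3: fire β:  (P0=2, P1=4, P2=4, P3=0, P4=8) → (P0=0, P1=4, P2=6, P3=0, P4=8)

YES — reachable via ⟨ε, α, β⟩ (3 firings)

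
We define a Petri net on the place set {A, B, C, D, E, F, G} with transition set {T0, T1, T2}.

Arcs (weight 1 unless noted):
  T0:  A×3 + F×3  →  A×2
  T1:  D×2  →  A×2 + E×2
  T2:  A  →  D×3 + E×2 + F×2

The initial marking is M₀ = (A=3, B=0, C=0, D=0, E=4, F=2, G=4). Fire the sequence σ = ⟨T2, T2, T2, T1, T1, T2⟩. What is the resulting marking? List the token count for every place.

step 1: fire T2:  (A=3, B=0, C=0, D=0, E=4, F=2, G=4) → (A=2, B=0, C=0, D=3, E=6, F=4, G=4)
step 2: fire T2:  (A=2, B=0, C=0, D=3, E=6, F=4, G=4) → (A=1, B=0, C=0, D=6, E=8, F=6, G=4)
step 3: fire T2:  (A=1, B=0, C=0, D=6, E=8, F=6, G=4) → (A=0, B=0, C=0, D=9, E=10, F=8, G=4)
step 4: fire T1:  (A=0, B=0, C=0, D=9, E=10, F=8, G=4) → (A=2, B=0, C=0, D=7, E=12, F=8, G=4)
step 5: fire T1:  (A=2, B=0, C=0, D=7, E=12, F=8, G=4) → (A=4, B=0, C=0, D=5, E=14, F=8, G=4)
step 6: fire T2:  (A=4, B=0, C=0, D=5, E=14, F=8, G=4) → (A=3, B=0, C=0, D=8, E=16, F=10, G=4)

(A=3, B=0, C=0, D=8, E=16, F=10, G=4)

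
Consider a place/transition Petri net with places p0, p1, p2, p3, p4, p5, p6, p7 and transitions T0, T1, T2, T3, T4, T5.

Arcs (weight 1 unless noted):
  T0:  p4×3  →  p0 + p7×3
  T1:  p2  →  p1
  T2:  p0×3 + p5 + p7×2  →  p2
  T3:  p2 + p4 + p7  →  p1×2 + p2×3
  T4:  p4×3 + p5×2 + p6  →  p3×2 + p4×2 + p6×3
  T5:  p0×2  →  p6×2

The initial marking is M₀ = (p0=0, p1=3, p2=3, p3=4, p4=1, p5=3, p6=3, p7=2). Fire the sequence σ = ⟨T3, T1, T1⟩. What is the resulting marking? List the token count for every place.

step 1: fire T3:  (p0=0, p1=3, p2=3, p3=4, p4=1, p5=3, p6=3, p7=2) → (p0=0, p1=5, p2=5, p3=4, p4=0, p5=3, p6=3, p7=1)
step 2: fire T1:  (p0=0, p1=5, p2=5, p3=4, p4=0, p5=3, p6=3, p7=1) → (p0=0, p1=6, p2=4, p3=4, p4=0, p5=3, p6=3, p7=1)
step 3: fire T1:  (p0=0, p1=6, p2=4, p3=4, p4=0, p5=3, p6=3, p7=1) → (p0=0, p1=7, p2=3, p3=4, p4=0, p5=3, p6=3, p7=1)

(p0=0, p1=7, p2=3, p3=4, p4=0, p5=3, p6=3, p7=1)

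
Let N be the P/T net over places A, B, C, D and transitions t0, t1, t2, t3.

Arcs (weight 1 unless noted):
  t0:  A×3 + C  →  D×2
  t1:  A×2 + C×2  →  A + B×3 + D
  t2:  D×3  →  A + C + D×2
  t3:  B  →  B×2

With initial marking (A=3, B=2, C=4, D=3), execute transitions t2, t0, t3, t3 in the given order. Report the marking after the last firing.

step 1: fire t2:  (A=3, B=2, C=4, D=3) → (A=4, B=2, C=5, D=2)
step 2: fire t0:  (A=4, B=2, C=5, D=2) → (A=1, B=2, C=4, D=4)
step 3: fire t3:  (A=1, B=2, C=4, D=4) → (A=1, B=3, C=4, D=4)
step 4: fire t3:  (A=1, B=3, C=4, D=4) → (A=1, B=4, C=4, D=4)

(A=1, B=4, C=4, D=4)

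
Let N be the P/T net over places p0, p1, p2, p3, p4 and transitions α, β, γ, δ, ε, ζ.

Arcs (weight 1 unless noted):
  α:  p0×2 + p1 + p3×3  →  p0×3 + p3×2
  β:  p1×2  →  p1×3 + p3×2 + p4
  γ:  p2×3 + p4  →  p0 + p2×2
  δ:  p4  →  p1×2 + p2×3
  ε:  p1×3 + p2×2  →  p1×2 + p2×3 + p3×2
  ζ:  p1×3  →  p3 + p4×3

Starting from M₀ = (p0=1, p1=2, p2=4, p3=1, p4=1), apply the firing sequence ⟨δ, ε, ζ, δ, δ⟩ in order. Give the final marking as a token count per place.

(p0=1, p1=4, p2=14, p3=4, p4=1)

step 1: fire δ:  (p0=1, p1=2, p2=4, p3=1, p4=1) → (p0=1, p1=4, p2=7, p3=1, p4=0)
step 2: fire ε:  (p0=1, p1=4, p2=7, p3=1, p4=0) → (p0=1, p1=3, p2=8, p3=3, p4=0)
step 3: fire ζ:  (p0=1, p1=3, p2=8, p3=3, p4=0) → (p0=1, p1=0, p2=8, p3=4, p4=3)
step 4: fire δ:  (p0=1, p1=0, p2=8, p3=4, p4=3) → (p0=1, p1=2, p2=11, p3=4, p4=2)
step 5: fire δ:  (p0=1, p1=2, p2=11, p3=4, p4=2) → (p0=1, p1=4, p2=14, p3=4, p4=1)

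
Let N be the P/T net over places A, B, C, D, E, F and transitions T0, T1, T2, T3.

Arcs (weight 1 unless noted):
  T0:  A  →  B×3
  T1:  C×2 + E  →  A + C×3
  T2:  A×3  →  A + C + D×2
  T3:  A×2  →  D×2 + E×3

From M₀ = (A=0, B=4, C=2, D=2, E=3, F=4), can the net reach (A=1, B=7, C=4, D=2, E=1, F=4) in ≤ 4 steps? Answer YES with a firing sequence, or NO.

YES — reachable via ⟨T1, T0, T1⟩ (3 firings)

step 1: fire T1:  (A=0, B=4, C=2, D=2, E=3, F=4) → (A=1, B=4, C=3, D=2, E=2, F=4)
step 2: fire T0:  (A=1, B=4, C=3, D=2, E=2, F=4) → (A=0, B=7, C=3, D=2, E=2, F=4)
step 3: fire T1:  (A=0, B=7, C=3, D=2, E=2, F=4) → (A=1, B=7, C=4, D=2, E=1, F=4)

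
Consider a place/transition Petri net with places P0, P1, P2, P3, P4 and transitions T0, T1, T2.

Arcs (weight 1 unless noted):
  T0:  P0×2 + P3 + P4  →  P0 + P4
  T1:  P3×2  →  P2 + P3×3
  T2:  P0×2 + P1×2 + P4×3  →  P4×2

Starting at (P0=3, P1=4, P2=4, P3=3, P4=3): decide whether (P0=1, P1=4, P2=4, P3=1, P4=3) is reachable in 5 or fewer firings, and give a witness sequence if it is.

YES — reachable via ⟨T0, T0⟩ (2 firings)

step 1: fire T0:  (P0=3, P1=4, P2=4, P3=3, P4=3) → (P0=2, P1=4, P2=4, P3=2, P4=3)
step 2: fire T0:  (P0=2, P1=4, P2=4, P3=2, P4=3) → (P0=1, P1=4, P2=4, P3=1, P4=3)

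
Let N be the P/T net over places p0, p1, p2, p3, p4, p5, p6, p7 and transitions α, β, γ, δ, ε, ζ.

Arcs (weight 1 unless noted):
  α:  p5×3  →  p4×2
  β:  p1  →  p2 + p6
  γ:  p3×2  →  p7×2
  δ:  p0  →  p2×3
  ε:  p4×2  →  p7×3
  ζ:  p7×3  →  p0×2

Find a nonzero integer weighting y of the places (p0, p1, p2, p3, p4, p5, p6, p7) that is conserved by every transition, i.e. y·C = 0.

y = (p0:0, p1:1, p2:0, p3:0, p4:0, p5:0, p6:1, p7:0)

Incidence matrix C (rows=places, cols=transitions):
        α    β    γ    δ    ε    ζ
   p0   0    0    0   -1    0    2
   p1   0   -1    0    0    0    0
   p2   0    1    0    3    0    0
   p3   0    0   -2    0    0    0
   p4   2    0    0    0   -2    0
   p5  -3    0    0    0    0    0
   p6   0    1    0    0    0    0
   p7   0    0    2    0    3   -3

Candidate y = [0, 1, 0, 0, 0, 0, 1, 0]; check y·C column-wise:
  col α: 1·0 + 0·2 + 0·-3 + 1·0 = 0
  col β: 1·-1 + 0·1 + 1·1 = 0
  col γ: 1·0 + 0·-2 + 1·0 + 0·2 = 0
  col δ: 0·-1 + 1·0 + 0·3 + 1·0 = 0
  col ε: 1·0 + 0·-2 + 1·0 + 0·3 = 0
  col ζ: 0·2 + 1·0 + 1·0 + 0·-3 = 0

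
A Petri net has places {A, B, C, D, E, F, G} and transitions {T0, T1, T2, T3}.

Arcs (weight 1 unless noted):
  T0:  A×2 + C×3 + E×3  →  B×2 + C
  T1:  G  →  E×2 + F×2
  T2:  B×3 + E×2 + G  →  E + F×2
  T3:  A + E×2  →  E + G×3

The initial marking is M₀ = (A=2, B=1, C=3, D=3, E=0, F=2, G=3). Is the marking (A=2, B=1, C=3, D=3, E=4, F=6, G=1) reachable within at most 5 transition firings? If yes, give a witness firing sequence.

YES — reachable via ⟨T1, T1⟩ (2 firings)

step 1: fire T1:  (A=2, B=1, C=3, D=3, E=0, F=2, G=3) → (A=2, B=1, C=3, D=3, E=2, F=4, G=2)
step 2: fire T1:  (A=2, B=1, C=3, D=3, E=2, F=4, G=2) → (A=2, B=1, C=3, D=3, E=4, F=6, G=1)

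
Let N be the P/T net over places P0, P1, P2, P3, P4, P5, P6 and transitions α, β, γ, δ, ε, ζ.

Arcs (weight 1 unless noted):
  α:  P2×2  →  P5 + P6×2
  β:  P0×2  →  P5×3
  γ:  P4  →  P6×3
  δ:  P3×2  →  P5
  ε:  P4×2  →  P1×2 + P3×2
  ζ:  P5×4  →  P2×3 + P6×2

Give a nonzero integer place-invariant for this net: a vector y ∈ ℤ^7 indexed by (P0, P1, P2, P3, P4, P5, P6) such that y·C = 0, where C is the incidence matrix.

Incidence matrix C (rows=places, cols=transitions):
        α    β    γ    δ    ε    ζ
   P0   0   -2    0    0    0    0
   P1   0    0    0    0    2    0
   P2  -2    0    0    0    0    3
   P3   0    0    0   -2    2    0
   P4   0    0   -1    0   -2    0
   P5   1    3    0    1    0   -4
   P6   2    0    3    0    0    2

Candidate y = [3, 2, 2, 1, 3, 2, 1]; check y·C column-wise:
  col α: 3·0 + 2·0 + 2·-2 + 1·0 + 3·0 + 2·1 + 1·2 = 0
  col β: 3·-2 + 2·0 + 2·0 + 1·0 + 3·0 + 2·3 + 1·0 = 0
  col γ: 3·0 + 2·0 + 2·0 + 1·0 + 3·-1 + 2·0 + 1·3 = 0
  col δ: 3·0 + 2·0 + 2·0 + 1·-2 + 3·0 + 2·1 + 1·0 = 0
  col ε: 3·0 + 2·2 + 2·0 + 1·2 + 3·-2 + 2·0 + 1·0 = 0
  col ζ: 3·0 + 2·0 + 2·3 + 1·0 + 3·0 + 2·-4 + 1·2 = 0

y = (P0:3, P1:2, P2:2, P3:1, P4:3, P5:2, P6:1)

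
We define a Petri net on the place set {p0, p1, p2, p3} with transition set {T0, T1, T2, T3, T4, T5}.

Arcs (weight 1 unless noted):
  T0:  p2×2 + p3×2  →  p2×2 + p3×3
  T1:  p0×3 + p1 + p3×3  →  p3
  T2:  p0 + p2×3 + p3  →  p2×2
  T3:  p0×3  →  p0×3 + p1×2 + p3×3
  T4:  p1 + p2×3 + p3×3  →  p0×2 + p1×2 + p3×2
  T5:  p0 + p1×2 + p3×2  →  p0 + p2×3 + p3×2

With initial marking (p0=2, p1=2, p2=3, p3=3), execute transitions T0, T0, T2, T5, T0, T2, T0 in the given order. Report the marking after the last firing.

(p0=0, p1=0, p2=4, p3=5)

step 1: fire T0:  (p0=2, p1=2, p2=3, p3=3) → (p0=2, p1=2, p2=3, p3=4)
step 2: fire T0:  (p0=2, p1=2, p2=3, p3=4) → (p0=2, p1=2, p2=3, p3=5)
step 3: fire T2:  (p0=2, p1=2, p2=3, p3=5) → (p0=1, p1=2, p2=2, p3=4)
step 4: fire T5:  (p0=1, p1=2, p2=2, p3=4) → (p0=1, p1=0, p2=5, p3=4)
step 5: fire T0:  (p0=1, p1=0, p2=5, p3=4) → (p0=1, p1=0, p2=5, p3=5)
step 6: fire T2:  (p0=1, p1=0, p2=5, p3=5) → (p0=0, p1=0, p2=4, p3=4)
step 7: fire T0:  (p0=0, p1=0, p2=4, p3=4) → (p0=0, p1=0, p2=4, p3=5)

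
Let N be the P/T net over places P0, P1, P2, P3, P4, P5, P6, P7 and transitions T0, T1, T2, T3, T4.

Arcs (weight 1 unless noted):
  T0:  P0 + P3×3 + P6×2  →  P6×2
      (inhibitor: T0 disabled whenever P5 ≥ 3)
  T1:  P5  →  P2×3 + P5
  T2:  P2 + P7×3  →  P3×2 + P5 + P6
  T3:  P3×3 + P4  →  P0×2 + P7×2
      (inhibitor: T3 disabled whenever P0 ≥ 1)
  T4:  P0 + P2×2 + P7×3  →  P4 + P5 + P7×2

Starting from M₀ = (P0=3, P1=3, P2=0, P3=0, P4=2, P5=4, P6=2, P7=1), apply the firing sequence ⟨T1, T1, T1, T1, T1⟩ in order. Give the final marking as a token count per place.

(P0=3, P1=3, P2=15, P3=0, P4=2, P5=4, P6=2, P7=1)

step 1: fire T1:  (P0=3, P1=3, P2=0, P3=0, P4=2, P5=4, P6=2, P7=1) → (P0=3, P1=3, P2=3, P3=0, P4=2, P5=4, P6=2, P7=1)
step 2: fire T1:  (P0=3, P1=3, P2=3, P3=0, P4=2, P5=4, P6=2, P7=1) → (P0=3, P1=3, P2=6, P3=0, P4=2, P5=4, P6=2, P7=1)
step 3: fire T1:  (P0=3, P1=3, P2=6, P3=0, P4=2, P5=4, P6=2, P7=1) → (P0=3, P1=3, P2=9, P3=0, P4=2, P5=4, P6=2, P7=1)
step 4: fire T1:  (P0=3, P1=3, P2=9, P3=0, P4=2, P5=4, P6=2, P7=1) → (P0=3, P1=3, P2=12, P3=0, P4=2, P5=4, P6=2, P7=1)
step 5: fire T1:  (P0=3, P1=3, P2=12, P3=0, P4=2, P5=4, P6=2, P7=1) → (P0=3, P1=3, P2=15, P3=0, P4=2, P5=4, P6=2, P7=1)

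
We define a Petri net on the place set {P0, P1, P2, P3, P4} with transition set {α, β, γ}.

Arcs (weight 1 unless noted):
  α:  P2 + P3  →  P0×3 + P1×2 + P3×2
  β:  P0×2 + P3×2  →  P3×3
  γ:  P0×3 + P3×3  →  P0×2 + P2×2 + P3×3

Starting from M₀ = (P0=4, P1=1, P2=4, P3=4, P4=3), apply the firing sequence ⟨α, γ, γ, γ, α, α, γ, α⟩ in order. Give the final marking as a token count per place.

(P0=12, P1=9, P2=8, P3=8, P4=3)

step 1: fire α:  (P0=4, P1=1, P2=4, P3=4, P4=3) → (P0=7, P1=3, P2=3, P3=5, P4=3)
step 2: fire γ:  (P0=7, P1=3, P2=3, P3=5, P4=3) → (P0=6, P1=3, P2=5, P3=5, P4=3)
step 3: fire γ:  (P0=6, P1=3, P2=5, P3=5, P4=3) → (P0=5, P1=3, P2=7, P3=5, P4=3)
step 4: fire γ:  (P0=5, P1=3, P2=7, P3=5, P4=3) → (P0=4, P1=3, P2=9, P3=5, P4=3)
step 5: fire α:  (P0=4, P1=3, P2=9, P3=5, P4=3) → (P0=7, P1=5, P2=8, P3=6, P4=3)
step 6: fire α:  (P0=7, P1=5, P2=8, P3=6, P4=3) → (P0=10, P1=7, P2=7, P3=7, P4=3)
step 7: fire γ:  (P0=10, P1=7, P2=7, P3=7, P4=3) → (P0=9, P1=7, P2=9, P3=7, P4=3)
step 8: fire α:  (P0=9, P1=7, P2=9, P3=7, P4=3) → (P0=12, P1=9, P2=8, P3=8, P4=3)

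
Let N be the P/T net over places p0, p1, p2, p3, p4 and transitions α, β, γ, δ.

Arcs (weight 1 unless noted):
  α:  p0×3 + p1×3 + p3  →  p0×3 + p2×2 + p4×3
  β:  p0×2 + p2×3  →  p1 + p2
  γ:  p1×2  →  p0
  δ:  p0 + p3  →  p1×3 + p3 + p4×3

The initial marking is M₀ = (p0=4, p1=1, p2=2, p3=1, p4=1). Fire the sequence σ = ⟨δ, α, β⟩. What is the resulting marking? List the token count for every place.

(p0=1, p1=2, p2=2, p3=0, p4=7)

step 1: fire δ:  (p0=4, p1=1, p2=2, p3=1, p4=1) → (p0=3, p1=4, p2=2, p3=1, p4=4)
step 2: fire α:  (p0=3, p1=4, p2=2, p3=1, p4=4) → (p0=3, p1=1, p2=4, p3=0, p4=7)
step 3: fire β:  (p0=3, p1=1, p2=4, p3=0, p4=7) → (p0=1, p1=2, p2=2, p3=0, p4=7)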